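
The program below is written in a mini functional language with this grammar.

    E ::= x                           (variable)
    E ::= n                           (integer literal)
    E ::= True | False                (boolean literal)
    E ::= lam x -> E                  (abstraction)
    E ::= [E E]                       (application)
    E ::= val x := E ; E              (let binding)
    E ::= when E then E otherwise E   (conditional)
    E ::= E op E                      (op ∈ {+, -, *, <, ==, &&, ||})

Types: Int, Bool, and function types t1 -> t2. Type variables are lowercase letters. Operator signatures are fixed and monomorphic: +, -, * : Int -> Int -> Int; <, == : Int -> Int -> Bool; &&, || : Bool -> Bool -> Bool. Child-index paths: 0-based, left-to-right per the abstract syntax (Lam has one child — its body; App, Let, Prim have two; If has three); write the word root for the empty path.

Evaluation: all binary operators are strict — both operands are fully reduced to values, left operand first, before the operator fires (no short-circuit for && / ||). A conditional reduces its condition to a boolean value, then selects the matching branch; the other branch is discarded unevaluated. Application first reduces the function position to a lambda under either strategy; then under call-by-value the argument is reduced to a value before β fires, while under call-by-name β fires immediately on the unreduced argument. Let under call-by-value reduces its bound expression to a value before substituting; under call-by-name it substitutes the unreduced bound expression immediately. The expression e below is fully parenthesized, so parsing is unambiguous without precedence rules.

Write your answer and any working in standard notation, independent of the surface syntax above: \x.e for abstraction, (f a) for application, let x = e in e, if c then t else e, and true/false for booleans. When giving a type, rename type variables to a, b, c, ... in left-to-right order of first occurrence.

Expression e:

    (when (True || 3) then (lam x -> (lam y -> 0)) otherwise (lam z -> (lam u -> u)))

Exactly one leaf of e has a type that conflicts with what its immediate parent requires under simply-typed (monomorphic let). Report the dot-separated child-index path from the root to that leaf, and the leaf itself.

Answer: 0.1 : 3

Trace:
  unify Bool ~ Bool
  unify Int ~ Bool
  FAIL: mismatch Int ~ Bool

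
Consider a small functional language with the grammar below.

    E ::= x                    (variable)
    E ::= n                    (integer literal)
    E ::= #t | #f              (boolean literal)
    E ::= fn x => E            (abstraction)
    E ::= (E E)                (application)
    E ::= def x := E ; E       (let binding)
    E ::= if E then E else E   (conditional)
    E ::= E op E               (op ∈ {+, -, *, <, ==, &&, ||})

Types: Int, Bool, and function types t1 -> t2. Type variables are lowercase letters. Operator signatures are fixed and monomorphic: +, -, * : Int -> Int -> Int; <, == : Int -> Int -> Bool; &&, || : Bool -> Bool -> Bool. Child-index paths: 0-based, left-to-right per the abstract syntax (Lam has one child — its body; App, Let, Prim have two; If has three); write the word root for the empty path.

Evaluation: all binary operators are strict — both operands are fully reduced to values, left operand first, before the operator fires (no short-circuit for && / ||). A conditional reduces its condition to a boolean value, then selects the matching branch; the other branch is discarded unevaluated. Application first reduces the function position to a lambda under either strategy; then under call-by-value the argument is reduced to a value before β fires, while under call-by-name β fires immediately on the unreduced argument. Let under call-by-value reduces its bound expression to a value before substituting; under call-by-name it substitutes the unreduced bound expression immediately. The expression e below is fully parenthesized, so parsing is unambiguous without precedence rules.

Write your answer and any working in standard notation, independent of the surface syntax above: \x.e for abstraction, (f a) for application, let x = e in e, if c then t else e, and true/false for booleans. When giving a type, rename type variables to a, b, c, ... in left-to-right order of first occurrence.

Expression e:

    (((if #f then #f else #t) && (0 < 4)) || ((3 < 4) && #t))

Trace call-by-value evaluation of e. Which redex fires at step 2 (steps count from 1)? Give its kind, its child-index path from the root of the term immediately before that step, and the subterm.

Answer: delta at 0.1 : (0 < 4)

Derivation:
step 0: (((if false then false else true) && (0 < 4)) || ((3 < 4) && true))
step 1: [if@0.0] ((true && (0 < 4)) || ((3 < 4) && true))
step 2: [delta@0.1] ((true && true) || ((3 < 4) && true))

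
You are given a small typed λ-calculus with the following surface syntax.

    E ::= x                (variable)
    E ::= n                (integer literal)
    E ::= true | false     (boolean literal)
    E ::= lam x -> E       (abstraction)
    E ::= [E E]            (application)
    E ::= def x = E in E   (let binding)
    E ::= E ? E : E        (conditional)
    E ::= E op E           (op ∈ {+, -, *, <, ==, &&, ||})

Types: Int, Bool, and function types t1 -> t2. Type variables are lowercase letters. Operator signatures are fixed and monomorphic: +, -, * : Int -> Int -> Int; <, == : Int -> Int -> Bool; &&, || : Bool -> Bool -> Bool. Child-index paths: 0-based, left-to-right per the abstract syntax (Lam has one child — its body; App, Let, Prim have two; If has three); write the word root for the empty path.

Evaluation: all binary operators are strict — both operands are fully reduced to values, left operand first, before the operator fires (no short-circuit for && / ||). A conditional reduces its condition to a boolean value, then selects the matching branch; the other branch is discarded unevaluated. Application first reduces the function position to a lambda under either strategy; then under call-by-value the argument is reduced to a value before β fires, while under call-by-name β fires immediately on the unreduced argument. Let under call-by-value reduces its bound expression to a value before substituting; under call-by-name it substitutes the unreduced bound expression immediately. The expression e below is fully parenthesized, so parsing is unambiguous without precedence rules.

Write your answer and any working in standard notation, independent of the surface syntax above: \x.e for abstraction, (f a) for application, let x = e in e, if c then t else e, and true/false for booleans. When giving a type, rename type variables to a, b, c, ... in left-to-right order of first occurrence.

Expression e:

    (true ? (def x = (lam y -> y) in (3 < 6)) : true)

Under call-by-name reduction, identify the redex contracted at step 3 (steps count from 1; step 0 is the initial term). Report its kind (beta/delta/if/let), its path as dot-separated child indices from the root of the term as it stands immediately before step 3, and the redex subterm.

Working:
step 0: (if true then (let x = (\y.y) in (3 < 6)) else true)
step 1: [if@root] (let x = (\y.y) in (3 < 6))
step 2: [let@root] (3 < 6)
step 3: [delta@root] true

Answer: delta at root : (3 < 6)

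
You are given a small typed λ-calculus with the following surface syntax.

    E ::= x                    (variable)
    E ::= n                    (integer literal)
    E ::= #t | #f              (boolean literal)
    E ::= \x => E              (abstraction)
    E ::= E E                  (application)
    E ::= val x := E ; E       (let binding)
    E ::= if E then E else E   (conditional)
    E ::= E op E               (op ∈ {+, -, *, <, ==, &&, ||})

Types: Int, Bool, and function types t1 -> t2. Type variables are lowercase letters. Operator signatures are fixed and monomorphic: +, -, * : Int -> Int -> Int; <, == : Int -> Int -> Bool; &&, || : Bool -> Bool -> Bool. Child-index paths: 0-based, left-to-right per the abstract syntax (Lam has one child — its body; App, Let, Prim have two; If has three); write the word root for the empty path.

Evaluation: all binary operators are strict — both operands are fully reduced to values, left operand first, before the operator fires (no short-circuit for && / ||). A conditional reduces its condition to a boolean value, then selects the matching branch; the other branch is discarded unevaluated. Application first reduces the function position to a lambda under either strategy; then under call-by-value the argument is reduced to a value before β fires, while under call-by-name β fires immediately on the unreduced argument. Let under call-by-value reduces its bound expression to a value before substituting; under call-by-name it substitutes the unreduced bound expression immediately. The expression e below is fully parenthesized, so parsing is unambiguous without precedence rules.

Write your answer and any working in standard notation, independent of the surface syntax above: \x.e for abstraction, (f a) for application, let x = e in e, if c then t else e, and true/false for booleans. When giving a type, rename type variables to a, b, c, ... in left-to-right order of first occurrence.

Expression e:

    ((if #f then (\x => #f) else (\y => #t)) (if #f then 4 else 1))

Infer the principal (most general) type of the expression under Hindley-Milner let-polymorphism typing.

Answer: Bool

Derivation:
  unify Bool ~ Bool
\x._ : a -> Bool
\y._ : b -> Bool
  unify a -> Bool ~ b -> Bool
  unify a ~ b
  unify Bool ~ Bool
  unify Bool ~ Bool
  unify Int ~ Int
  unify b -> Bool ~ Int -> c
  unify b ~ Int
  unify Bool ~ c
_ _ : Bool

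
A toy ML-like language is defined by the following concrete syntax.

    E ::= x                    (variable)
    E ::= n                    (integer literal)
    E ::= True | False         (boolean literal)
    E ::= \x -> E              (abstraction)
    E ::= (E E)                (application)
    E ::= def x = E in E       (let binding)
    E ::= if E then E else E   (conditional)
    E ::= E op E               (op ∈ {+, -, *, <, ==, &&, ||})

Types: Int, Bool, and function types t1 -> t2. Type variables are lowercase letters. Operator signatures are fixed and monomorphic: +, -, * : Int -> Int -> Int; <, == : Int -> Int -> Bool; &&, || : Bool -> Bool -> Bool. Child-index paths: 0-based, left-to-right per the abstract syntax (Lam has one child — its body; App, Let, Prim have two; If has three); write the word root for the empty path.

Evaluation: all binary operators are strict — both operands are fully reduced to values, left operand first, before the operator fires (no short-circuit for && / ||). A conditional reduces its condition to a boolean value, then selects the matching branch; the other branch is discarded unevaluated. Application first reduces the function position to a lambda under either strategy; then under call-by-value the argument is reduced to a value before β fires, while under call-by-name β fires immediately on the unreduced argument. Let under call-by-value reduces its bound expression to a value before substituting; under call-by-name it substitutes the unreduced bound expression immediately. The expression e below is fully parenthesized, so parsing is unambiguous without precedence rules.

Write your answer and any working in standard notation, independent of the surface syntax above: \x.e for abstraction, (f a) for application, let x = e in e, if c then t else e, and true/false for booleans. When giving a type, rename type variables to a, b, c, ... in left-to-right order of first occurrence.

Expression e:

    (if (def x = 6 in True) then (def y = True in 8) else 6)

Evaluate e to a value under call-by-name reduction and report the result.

Trace:
step 0: (if (let x = 6 in true) then (let y = true in 8) else 6)
step 1: [let@0] (if true then (let y = true in 8) else 6)
step 2: [if@root] (let y = true in 8)
step 3: [let@root] 8

Answer: 8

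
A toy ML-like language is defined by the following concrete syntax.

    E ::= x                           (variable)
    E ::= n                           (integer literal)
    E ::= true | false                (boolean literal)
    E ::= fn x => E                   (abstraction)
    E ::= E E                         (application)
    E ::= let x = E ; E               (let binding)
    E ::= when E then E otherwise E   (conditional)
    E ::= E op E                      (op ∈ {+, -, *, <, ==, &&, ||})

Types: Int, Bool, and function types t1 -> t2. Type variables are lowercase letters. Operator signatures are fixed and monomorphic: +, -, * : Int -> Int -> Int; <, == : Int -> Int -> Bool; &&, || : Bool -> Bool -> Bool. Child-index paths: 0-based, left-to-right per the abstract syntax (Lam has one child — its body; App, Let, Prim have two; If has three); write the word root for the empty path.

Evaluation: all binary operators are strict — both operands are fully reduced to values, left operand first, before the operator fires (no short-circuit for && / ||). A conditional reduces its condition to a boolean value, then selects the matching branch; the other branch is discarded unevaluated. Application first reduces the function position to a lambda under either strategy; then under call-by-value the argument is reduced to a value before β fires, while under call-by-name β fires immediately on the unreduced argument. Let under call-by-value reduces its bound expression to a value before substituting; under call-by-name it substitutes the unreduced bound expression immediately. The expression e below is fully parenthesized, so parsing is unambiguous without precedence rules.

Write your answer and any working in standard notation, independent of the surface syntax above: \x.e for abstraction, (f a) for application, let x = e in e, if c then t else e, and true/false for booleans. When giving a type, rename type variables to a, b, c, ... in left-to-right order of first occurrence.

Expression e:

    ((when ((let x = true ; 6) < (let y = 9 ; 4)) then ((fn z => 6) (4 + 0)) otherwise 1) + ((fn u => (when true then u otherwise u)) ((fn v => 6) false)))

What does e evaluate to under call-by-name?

Answer: 7

Derivation:
step 0: ((if ((let x = true in 6) < (let y = 9 in 4)) then ((\z.6) (4 + 0)) else 1) + ((\u.(if true then u else u)) ((\v.6) false)))
step 1: [let@0.0.0] ((if (6 < (let y = 9 in 4)) then ((\z.6) (4 + 0)) else 1) + ((\u.(if true then u else u)) ((\v.6) false)))
step 2: [let@0.0.1] ((if (6 < 4) then ((\z.6) (4 + 0)) else 1) + ((\u.(if true then u else u)) ((\v.6) false)))
step 3: [delta@0.0] ((if false then ((\z.6) (4 + 0)) else 1) + ((\u.(if true then u else u)) ((\v.6) false)))
step 4: [if@0] (1 + ((\u.(if true then u else u)) ((\v.6) false)))
step 5: [beta@1] (1 + (if true then ((\v.6) false) else ((\v.6) false)))
step 6: [if@1] (1 + ((\v.6) false))
step 7: [beta@1] (1 + 6)
step 8: [delta@root] 7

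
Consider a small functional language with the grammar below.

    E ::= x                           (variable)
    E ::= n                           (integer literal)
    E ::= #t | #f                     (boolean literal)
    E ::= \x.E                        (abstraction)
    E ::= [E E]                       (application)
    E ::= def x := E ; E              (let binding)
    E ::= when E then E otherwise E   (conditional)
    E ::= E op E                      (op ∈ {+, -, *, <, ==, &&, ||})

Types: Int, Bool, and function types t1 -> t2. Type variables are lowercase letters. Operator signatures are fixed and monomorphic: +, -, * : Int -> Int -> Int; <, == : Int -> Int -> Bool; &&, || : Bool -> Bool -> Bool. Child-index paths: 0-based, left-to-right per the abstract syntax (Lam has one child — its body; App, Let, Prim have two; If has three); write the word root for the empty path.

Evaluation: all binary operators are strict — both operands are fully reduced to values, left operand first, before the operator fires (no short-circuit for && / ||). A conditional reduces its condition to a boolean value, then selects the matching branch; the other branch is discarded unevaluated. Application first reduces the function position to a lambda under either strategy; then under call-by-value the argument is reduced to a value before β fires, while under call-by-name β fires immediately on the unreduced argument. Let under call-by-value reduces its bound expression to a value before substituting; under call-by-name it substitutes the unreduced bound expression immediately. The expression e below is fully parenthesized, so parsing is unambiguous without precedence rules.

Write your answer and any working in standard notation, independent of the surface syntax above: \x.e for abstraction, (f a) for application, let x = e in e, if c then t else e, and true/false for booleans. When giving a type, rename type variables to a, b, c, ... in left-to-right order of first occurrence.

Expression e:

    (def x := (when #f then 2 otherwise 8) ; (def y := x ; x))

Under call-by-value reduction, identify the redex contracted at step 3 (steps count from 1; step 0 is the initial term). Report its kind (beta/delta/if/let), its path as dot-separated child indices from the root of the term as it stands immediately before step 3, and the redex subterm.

Derivation:
step 0: (let x = (if false then 2 else 8) in (let y = x in x))
step 1: [if@0] (let x = 8 in (let y = x in x))
step 2: [let@root] (let y = 8 in 8)
step 3: [let@root] 8

Answer: let at root : (let y = 8 in 8)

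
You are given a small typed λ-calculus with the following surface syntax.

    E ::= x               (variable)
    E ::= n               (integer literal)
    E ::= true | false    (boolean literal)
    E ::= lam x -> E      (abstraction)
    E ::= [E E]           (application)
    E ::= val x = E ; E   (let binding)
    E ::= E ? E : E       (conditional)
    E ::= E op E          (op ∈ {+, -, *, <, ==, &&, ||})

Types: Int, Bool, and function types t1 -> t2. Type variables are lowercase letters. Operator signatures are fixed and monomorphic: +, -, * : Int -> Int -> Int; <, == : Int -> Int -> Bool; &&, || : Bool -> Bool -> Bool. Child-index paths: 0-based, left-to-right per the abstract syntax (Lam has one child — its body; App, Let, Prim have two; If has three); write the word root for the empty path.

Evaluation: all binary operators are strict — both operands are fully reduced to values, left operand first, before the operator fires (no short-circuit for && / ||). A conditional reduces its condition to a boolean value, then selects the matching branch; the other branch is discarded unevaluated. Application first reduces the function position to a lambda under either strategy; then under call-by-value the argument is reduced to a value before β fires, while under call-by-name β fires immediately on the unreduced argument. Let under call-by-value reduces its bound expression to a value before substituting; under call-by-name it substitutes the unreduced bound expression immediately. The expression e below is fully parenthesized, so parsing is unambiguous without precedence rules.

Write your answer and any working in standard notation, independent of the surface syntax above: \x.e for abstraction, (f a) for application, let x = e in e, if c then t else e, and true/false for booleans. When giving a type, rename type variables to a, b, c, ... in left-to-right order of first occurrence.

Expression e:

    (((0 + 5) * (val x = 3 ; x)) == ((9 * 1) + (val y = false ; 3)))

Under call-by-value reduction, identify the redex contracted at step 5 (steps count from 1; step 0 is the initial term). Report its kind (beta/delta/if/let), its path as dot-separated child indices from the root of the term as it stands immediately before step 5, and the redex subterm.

Answer: let at 1.1 : (let y = false in 3)

Trace:
step 0: (((0 + 5) * (let x = 3 in x)) == ((9 * 1) + (let y = false in 3)))
step 1: [delta@0.0] ((5 * (let x = 3 in x)) == ((9 * 1) + (let y = false in 3)))
step 2: [let@0.1] ((5 * 3) == ((9 * 1) + (let y = false in 3)))
step 3: [delta@0] (15 == ((9 * 1) + (let y = false in 3)))
step 4: [delta@1.0] (15 == (9 + (let y = false in 3)))
step 5: [let@1.1] (15 == (9 + 3))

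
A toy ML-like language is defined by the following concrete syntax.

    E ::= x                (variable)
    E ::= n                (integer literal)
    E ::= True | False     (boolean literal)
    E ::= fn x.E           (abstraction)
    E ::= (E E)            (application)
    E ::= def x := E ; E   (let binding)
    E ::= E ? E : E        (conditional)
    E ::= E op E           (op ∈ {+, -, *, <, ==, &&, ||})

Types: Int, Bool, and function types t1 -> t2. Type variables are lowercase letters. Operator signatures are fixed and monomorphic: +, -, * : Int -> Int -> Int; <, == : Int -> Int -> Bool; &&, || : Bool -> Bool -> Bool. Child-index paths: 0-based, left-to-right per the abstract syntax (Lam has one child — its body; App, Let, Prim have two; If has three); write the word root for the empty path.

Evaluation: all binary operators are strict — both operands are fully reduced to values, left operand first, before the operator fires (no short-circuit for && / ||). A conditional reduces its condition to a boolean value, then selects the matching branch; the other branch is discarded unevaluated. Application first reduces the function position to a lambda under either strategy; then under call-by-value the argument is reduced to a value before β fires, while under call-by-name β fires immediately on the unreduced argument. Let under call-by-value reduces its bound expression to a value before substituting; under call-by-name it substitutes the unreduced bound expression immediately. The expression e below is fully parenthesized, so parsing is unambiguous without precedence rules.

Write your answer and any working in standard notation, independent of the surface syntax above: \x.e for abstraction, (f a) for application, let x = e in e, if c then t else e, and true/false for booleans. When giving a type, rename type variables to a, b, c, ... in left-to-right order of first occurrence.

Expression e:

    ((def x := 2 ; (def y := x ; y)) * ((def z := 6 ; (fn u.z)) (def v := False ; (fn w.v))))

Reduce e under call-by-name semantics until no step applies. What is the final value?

Answer: 12

Trace:
step 0: ((let x = 2 in (let y = x in y)) * ((let z = 6 in (\u.z)) (let v = false in (\w.v))))
step 1: [let@0] ((let y = 2 in y) * ((let z = 6 in (\u.z)) (let v = false in (\w.v))))
step 2: [let@0] (2 * ((let z = 6 in (\u.z)) (let v = false in (\w.v))))
step 3: [let@1.0] (2 * ((\u.6) (let v = false in (\w.v))))
step 4: [beta@1] (2 * 6)
step 5: [delta@root] 12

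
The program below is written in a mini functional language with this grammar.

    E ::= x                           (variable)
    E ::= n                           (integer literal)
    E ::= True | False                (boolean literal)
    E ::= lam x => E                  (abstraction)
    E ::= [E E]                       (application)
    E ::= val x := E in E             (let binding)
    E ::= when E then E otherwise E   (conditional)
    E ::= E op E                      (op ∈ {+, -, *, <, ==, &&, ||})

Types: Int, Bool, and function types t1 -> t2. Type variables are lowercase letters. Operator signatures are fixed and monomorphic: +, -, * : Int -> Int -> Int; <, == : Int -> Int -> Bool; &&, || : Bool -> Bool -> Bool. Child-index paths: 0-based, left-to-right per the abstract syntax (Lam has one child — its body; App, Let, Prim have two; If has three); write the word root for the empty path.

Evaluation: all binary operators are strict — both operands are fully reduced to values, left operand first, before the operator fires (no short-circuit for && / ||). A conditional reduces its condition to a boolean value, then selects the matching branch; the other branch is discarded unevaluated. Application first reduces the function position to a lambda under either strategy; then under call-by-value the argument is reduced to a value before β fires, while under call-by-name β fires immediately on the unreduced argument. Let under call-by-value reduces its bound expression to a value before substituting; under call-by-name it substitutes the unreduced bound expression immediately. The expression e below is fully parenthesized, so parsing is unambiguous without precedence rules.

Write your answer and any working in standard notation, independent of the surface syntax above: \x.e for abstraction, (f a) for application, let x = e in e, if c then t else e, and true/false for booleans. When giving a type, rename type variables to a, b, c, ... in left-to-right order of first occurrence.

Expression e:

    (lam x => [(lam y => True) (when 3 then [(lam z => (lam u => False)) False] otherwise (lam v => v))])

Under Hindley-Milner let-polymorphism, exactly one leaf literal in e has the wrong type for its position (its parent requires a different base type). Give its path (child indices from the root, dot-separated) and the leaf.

Derivation:
\y._ : b -> Bool
  unify Int ~ Bool
  FAIL: mismatch Int ~ Bool

Answer: 0.1.0 : 3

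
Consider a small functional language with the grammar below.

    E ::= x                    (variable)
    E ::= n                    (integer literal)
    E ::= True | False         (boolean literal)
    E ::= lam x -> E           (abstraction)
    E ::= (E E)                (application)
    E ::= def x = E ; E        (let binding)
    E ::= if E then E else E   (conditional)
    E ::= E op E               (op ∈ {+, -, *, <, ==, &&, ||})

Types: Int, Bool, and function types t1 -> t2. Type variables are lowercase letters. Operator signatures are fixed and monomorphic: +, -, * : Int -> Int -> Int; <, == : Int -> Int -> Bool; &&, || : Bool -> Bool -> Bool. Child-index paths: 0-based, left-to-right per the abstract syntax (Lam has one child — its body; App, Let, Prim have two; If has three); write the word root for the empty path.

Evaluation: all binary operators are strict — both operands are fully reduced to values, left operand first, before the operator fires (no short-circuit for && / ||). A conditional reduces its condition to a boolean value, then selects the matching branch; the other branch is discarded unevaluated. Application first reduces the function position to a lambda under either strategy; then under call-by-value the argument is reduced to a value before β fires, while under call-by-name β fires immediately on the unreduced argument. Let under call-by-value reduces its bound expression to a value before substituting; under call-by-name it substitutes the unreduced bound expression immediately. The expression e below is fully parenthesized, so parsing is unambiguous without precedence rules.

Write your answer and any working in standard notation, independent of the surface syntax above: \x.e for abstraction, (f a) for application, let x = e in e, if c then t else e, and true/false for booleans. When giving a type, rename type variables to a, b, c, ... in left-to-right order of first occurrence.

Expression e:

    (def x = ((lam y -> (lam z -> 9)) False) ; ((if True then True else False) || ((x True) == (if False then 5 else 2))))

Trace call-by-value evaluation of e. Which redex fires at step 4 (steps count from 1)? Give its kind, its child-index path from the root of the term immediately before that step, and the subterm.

Answer: beta at 1.0 : ((\z.9) true)

Derivation:
step 0: (let x = ((\y.(\z.9)) false) in ((if true then true else false) || ((x true) == (if false then 5 else 2))))
step 1: [beta@0] (let x = (\z.9) in ((if true then true else false) || ((x true) == (if false then 5 else 2))))
step 2: [let@root] ((if true then true else false) || (((\z.9) true) == (if false then 5 else 2)))
step 3: [if@0] (true || (((\z.9) true) == (if false then 5 else 2)))
step 4: [beta@1.0] (true || (9 == (if false then 5 else 2)))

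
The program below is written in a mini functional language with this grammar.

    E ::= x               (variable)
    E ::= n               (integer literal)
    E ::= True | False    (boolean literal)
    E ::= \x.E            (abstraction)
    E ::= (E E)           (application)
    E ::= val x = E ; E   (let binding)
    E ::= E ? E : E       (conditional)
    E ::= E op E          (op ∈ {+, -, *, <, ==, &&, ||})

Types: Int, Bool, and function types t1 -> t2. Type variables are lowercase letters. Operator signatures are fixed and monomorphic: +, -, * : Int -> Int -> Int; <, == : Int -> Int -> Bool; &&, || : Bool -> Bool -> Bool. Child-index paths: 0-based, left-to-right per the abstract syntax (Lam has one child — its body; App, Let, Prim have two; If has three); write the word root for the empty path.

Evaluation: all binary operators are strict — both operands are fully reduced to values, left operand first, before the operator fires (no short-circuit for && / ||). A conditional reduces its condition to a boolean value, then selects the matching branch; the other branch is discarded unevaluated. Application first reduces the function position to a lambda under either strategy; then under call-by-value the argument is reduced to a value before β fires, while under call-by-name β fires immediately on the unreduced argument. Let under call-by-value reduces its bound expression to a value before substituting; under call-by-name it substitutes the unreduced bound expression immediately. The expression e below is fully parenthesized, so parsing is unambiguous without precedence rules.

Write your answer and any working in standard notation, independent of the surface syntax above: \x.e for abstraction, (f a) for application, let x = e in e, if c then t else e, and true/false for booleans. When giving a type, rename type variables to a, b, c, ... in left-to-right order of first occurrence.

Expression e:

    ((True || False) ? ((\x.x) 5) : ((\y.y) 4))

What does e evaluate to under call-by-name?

Derivation:
step 0: (if (true || false) then ((\x.x) 5) else ((\y.y) 4))
step 1: [delta@0] (if true then ((\x.x) 5) else ((\y.y) 4))
step 2: [if@root] ((\x.x) 5)
step 3: [beta@root] 5

Answer: 5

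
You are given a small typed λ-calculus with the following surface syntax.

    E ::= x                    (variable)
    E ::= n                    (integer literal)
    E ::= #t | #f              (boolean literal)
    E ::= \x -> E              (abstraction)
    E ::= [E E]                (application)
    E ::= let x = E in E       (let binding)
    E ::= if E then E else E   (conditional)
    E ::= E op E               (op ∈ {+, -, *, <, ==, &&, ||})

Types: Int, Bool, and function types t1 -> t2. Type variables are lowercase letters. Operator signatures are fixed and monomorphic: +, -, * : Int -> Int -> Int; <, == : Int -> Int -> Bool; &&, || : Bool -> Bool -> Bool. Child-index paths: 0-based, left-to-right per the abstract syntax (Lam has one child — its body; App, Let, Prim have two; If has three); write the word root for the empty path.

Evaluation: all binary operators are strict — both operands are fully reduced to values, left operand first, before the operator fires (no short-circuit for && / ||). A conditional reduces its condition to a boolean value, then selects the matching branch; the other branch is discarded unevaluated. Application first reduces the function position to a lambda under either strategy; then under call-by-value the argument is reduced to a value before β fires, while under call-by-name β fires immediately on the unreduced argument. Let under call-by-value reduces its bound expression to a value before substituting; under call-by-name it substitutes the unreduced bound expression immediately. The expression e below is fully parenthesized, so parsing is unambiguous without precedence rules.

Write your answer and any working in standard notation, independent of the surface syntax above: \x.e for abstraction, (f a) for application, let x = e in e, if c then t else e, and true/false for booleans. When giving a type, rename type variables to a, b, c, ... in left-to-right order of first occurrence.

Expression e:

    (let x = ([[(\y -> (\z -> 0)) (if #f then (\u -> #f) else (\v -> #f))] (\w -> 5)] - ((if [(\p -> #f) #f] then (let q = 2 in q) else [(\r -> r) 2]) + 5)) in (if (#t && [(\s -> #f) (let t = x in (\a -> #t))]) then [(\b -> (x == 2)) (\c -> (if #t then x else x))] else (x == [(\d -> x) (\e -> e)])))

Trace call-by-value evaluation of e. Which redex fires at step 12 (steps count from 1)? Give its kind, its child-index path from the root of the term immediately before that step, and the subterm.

Answer: delta at 0 : (true && false)

Trace:
step 0: (let x = ((((\y.(\z.0)) (if false then (\u.false) else (\v.false))) (\w.5)) - ((if ((\p.false) false) then (let q = 2 in q) else ((\r.r) 2)) + 5)) in (if (true && ((\s.false) (let t = x in (\a.true)))) then ((\b.(x == 2)) (\c.(if true then x else x))) else (x == ((\d.x) (\e.e)))))
step 1: [if@0.0.0.1] (let x = ((((\y.(\z.0)) (\v.false)) (\w.5)) - ((if ((\p.false) false) then (let q = 2 in q) else ((\r.r) 2)) + 5)) in (if (true && ((\s.false) (let t = x in (\a.true)))) then ((\b.(x == 2)) (\c.(if true then x else x))) else (x == ((\d.x) (\e.e)))))
step 2: [beta@0.0.0] (let x = (((\z.0) (\w.5)) - ((if ((\p.false) false) then (let q = 2 in q) else ((\r.r) 2)) + 5)) in (if (true && ((\s.false) (let t = x in (\a.true)))) then ((\b.(x == 2)) (\c.(if true then x else x))) else (x == ((\d.x) (\e.e)))))
step 3: [beta@0.0] (let x = (0 - ((if ((\p.false) false) then (let q = 2 in q) else ((\r.r) 2)) + 5)) in (if (true && ((\s.false) (let t = x in (\a.true)))) then ((\b.(x == 2)) (\c.(if true then x else x))) else (x == ((\d.x) (\e.e)))))
step 4: [beta@0.1.0.0] (let x = (0 - ((if false then (let q = 2 in q) else ((\r.r) 2)) + 5)) in (if (true && ((\s.false) (let t = x in (\a.true)))) then ((\b.(x == 2)) (\c.(if true then x else x))) else (x == ((\d.x) (\e.e)))))
step 5: [if@0.1.0] (let x = (0 - (((\r.r) 2) + 5)) in (if (true && ((\s.false) (let t = x in (\a.true)))) then ((\b.(x == 2)) (\c.(if true then x else x))) else (x == ((\d.x) (\e.e)))))
step 6: [beta@0.1.0] (let x = (0 - (2 + 5)) in (if (true && ((\s.false) (let t = x in (\a.true)))) then ((\b.(x == 2)) (\c.(if true then x else x))) else (x == ((\d.x) (\e.e)))))
step 7: [delta@0.1] (let x = (0 - 7) in (if (true && ((\s.false) (let t = x in (\a.true)))) then ((\b.(x == 2)) (\c.(if true then x else x))) else (x == ((\d.x) (\e.e)))))
step 8: [delta@0] (let x = -7 in (if (true && ((\s.false) (let t = x in (\a.true)))) then ((\b.(x == 2)) (\c.(if true then x else x))) else (x == ((\d.x) (\e.e)))))
step 9: [let@root] (if (true && ((\s.false) (let t = -7 in (\a.true)))) then ((\b.(-7 == 2)) (\c.(if true then -7 else -7))) else (-7 == ((\d.-7) (\e.e))))
step 10: [let@0.1.1] (if (true && ((\s.false) (\a.true))) then ((\b.(-7 == 2)) (\c.(if true then -7 else -7))) else (-7 == ((\d.-7) (\e.e))))
step 11: [beta@0.1] (if (true && false) then ((\b.(-7 == 2)) (\c.(if true then -7 else -7))) else (-7 == ((\d.-7) (\e.e))))
step 12: [delta@0] (if false then ((\b.(-7 == 2)) (\c.(if true then -7 else -7))) else (-7 == ((\d.-7) (\e.e))))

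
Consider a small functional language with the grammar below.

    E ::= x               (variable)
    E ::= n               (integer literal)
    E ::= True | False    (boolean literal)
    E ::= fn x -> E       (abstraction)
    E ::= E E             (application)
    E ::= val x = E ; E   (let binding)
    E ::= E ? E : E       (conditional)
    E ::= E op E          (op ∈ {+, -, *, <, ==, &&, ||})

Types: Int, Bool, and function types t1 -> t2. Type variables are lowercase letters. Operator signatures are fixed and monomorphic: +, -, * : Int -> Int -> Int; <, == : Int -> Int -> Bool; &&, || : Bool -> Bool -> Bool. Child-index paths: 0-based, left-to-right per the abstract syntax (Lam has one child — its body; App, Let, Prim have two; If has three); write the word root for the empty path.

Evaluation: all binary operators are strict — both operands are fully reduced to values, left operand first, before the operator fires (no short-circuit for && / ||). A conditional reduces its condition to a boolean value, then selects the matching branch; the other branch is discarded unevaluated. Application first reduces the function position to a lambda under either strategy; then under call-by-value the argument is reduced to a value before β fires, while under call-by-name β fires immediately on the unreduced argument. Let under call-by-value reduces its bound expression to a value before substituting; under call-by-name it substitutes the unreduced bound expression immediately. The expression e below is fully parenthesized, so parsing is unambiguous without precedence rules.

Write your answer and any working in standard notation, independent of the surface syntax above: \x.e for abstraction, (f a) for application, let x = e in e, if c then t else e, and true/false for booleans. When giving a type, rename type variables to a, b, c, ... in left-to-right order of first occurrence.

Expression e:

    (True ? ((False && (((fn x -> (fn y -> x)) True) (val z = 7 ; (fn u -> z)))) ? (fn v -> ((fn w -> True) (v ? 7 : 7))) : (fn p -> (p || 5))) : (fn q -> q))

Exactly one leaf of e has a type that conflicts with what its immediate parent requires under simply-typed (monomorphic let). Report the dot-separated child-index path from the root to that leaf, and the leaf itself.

Working:
  unify Bool ~ Bool
  unify Bool ~ Bool
x : a
\y._ : b -> a
\x._ : a -> b -> a
  unify a -> b -> a ~ Bool -> c
  unify a ~ Bool
  unify b -> Bool ~ c
_ _ : b -> Bool
let z : Int
z : Int
\u._ : d -> Int
  unify b -> Bool ~ (d -> Int) -> e
  unify b ~ d -> Int
  unify Bool ~ e
_ _ : Bool
  unify Bool ~ Bool
  unify Bool ~ Bool
\w._ : g -> Bool
v : f
  unify f ~ Bool
  unify Int ~ Int
  unify g -> Bool ~ Int -> h
  unify g ~ Int
  unify Bool ~ h
_ _ : Bool
\v._ : Bool -> Bool
p : i
  unify i ~ Bool
  unify Int ~ Bool
  FAIL: mismatch Int ~ Bool

Answer: 1.2.0.1 : 5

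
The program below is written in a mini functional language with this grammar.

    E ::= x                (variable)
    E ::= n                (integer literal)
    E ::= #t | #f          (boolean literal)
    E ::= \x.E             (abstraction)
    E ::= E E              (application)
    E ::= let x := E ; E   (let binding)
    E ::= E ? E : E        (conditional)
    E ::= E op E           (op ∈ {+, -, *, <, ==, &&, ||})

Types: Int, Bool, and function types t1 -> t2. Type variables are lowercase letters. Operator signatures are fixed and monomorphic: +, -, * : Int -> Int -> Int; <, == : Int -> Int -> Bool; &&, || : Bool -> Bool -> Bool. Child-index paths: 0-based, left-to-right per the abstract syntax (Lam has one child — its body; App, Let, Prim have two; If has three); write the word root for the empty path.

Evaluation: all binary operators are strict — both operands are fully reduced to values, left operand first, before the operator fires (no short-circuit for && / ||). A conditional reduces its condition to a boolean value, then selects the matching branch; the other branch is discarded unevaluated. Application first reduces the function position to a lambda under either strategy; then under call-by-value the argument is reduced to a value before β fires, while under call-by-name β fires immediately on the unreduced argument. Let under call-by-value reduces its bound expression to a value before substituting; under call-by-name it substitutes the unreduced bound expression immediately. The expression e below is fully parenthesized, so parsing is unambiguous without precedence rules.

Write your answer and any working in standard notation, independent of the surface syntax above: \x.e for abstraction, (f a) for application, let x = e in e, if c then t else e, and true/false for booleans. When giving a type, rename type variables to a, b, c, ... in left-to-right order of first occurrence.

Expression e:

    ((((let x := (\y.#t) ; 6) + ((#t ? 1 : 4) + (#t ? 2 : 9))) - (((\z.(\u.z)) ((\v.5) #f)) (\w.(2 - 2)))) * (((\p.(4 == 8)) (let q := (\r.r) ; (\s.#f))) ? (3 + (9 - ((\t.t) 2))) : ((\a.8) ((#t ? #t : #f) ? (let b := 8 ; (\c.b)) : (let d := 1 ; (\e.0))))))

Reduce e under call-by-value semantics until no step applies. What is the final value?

Trace:
step 0: ((((let x = (\y.true) in 6) + ((if true then 1 else 4) + (if true then 2 else 9))) - (((\z.(\u.z)) ((\v.5) false)) (\w.(2 - 2)))) * (if ((\p.(4 == 8)) (let q = (\r.r) in (\s.false))) then (3 + (9 - ((\t.t) 2))) else ((\a.8) (if (if true then true else false) then (let b = 8 in (\c.b)) else (let d = 1 in (\e.0))))))
step 1: [let@0.0.0] (((6 + ((if true then 1 else 4) + (if true then 2 else 9))) - (((\z.(\u.z)) ((\v.5) false)) (\w.(2 - 2)))) * (if ((\p.(4 == 8)) (let q = (\r.r) in (\s.false))) then (3 + (9 - ((\t.t) 2))) else ((\a.8) (if (if true then true else false) then (let b = 8 in (\c.b)) else (let d = 1 in (\e.0))))))
step 2: [if@0.0.1.0] (((6 + (1 + (if true then 2 else 9))) - (((\z.(\u.z)) ((\v.5) false)) (\w.(2 - 2)))) * (if ((\p.(4 == 8)) (let q = (\r.r) in (\s.false))) then (3 + (9 - ((\t.t) 2))) else ((\a.8) (if (if true then true else false) then (let b = 8 in (\c.b)) else (let d = 1 in (\e.0))))))
step 3: [if@0.0.1.1] (((6 + (1 + 2)) - (((\z.(\u.z)) ((\v.5) false)) (\w.(2 - 2)))) * (if ((\p.(4 == 8)) (let q = (\r.r) in (\s.false))) then (3 + (9 - ((\t.t) 2))) else ((\a.8) (if (if true then true else false) then (let b = 8 in (\c.b)) else (let d = 1 in (\e.0))))))
step 4: [delta@0.0.1] (((6 + 3) - (((\z.(\u.z)) ((\v.5) false)) (\w.(2 - 2)))) * (if ((\p.(4 == 8)) (let q = (\r.r) in (\s.false))) then (3 + (9 - ((\t.t) 2))) else ((\a.8) (if (if true then true else false) then (let b = 8 in (\c.b)) else (let d = 1 in (\e.0))))))
step 5: [delta@0.0] ((9 - (((\z.(\u.z)) ((\v.5) false)) (\w.(2 - 2)))) * (if ((\p.(4 == 8)) (let q = (\r.r) in (\s.false))) then (3 + (9 - ((\t.t) 2))) else ((\a.8) (if (if true then true else false) then (let b = 8 in (\c.b)) else (let d = 1 in (\e.0))))))
step 6: [beta@0.1.0.1] ((9 - (((\z.(\u.z)) 5) (\w.(2 - 2)))) * (if ((\p.(4 == 8)) (let q = (\r.r) in (\s.false))) then (3 + (9 - ((\t.t) 2))) else ((\a.8) (if (if true then true else false) then (let b = 8 in (\c.b)) else (let d = 1 in (\e.0))))))
step 7: [beta@0.1.0] ((9 - ((\u.5) (\w.(2 - 2)))) * (if ((\p.(4 == 8)) (let q = (\r.r) in (\s.false))) then (3 + (9 - ((\t.t) 2))) else ((\a.8) (if (if true then true else false) then (let b = 8 in (\c.b)) else (let d = 1 in (\e.0))))))
step 8: [beta@0.1] ((9 - 5) * (if ((\p.(4 == 8)) (let q = (\r.r) in (\s.false))) then (3 + (9 - ((\t.t) 2))) else ((\a.8) (if (if true then true else false) then (let b = 8 in (\c.b)) else (let d = 1 in (\e.0))))))
step 9: [delta@0] (4 * (if ((\p.(4 == 8)) (let q = (\r.r) in (\s.false))) then (3 + (9 - ((\t.t) 2))) else ((\a.8) (if (if true then true else false) then (let b = 8 in (\c.b)) else (let d = 1 in (\e.0))))))
step 10: [let@1.0.1] (4 * (if ((\p.(4 == 8)) (\s.false)) then (3 + (9 - ((\t.t) 2))) else ((\a.8) (if (if true then true else false) then (let b = 8 in (\c.b)) else (let d = 1 in (\e.0))))))
step 11: [beta@1.0] (4 * (if (4 == 8) then (3 + (9 - ((\t.t) 2))) else ((\a.8) (if (if true then true else false) then (let b = 8 in (\c.b)) else (let d = 1 in (\e.0))))))
step 12: [delta@1.0] (4 * (if false then (3 + (9 - ((\t.t) 2))) else ((\a.8) (if (if true then true else false) then (let b = 8 in (\c.b)) else (let d = 1 in (\e.0))))))
step 13: [if@1] (4 * ((\a.8) (if (if true then true else false) then (let b = 8 in (\c.b)) else (let d = 1 in (\e.0)))))
step 14: [if@1.1.0] (4 * ((\a.8) (if true then (let b = 8 in (\c.b)) else (let d = 1 in (\e.0)))))
step 15: [if@1.1] (4 * ((\a.8) (let b = 8 in (\c.b))))
step 16: [let@1.1] (4 * ((\a.8) (\c.8)))
step 17: [beta@1] (4 * 8)
step 18: [delta@root] 32

Answer: 32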